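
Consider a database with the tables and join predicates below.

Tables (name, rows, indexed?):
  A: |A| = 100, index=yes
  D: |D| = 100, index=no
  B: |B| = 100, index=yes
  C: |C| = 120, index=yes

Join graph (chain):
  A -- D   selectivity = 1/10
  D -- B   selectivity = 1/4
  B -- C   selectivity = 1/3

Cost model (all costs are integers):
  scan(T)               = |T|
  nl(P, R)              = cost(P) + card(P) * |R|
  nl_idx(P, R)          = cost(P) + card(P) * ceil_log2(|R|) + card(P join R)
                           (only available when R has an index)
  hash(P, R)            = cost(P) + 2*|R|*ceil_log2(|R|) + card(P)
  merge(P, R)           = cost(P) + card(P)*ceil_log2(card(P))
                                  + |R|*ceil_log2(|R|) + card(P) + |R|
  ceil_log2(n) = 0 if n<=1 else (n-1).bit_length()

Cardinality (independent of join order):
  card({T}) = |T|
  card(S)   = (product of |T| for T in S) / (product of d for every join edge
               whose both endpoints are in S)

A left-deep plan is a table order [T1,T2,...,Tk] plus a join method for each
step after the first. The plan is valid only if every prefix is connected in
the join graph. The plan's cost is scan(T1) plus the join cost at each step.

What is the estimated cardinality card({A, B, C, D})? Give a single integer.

Tables in S: A(100), B(100), C(120), D(100)
Edges inside S: A-D(d=10), D-B(d=4), B-C(d=3)
numerator = 100 * 100 * 120 * 100 = 120000000
denominator = 10 * 4 * 3 = 120
card(S) = 120000000 / 120 = 1000000

1000000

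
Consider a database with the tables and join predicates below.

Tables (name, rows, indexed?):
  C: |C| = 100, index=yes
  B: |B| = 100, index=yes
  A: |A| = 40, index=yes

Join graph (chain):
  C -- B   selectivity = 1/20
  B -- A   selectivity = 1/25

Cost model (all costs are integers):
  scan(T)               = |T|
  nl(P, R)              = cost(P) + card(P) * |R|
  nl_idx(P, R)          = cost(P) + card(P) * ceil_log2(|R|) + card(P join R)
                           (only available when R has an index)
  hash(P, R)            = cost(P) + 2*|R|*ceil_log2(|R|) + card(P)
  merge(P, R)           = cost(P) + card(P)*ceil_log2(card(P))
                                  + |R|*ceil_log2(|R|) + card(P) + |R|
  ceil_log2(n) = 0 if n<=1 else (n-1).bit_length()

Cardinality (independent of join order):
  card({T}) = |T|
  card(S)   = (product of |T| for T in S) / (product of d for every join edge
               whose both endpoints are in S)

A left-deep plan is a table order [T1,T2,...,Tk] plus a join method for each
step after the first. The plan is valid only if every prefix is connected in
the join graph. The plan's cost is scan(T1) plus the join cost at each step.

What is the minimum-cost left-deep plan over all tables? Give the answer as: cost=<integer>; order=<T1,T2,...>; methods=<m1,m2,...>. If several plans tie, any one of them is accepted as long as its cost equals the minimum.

cost=2040; order=A,B,C; methods=nl_idx,hash

Selinger DP (subsets sized 1..n):
  {C}: scan cost=100, card=100
  {B}: scan cost=100, card=100
  {A}: scan cost=40, card=40
  {BC}: card=500; try (C,nl_idx)→1300, (B,nl_idx)→1300, (C,hash)→1600, (B,hash)→1600, (C,merge)→1700, (B,merge)→1700 …(+2); best=1300 via (C,nl_idx)
  {AB}: card=160; try (B,nl_idx)→480, (A,hash)→680, (A,nl_idx)→860, (B,merge)→1120, (A,merge)→1180, (B,hash)→1480 …(+2); best=480 via (B,nl_idx)
  {ABC}: card=800; try (C,hash)→2040, (A,hash)→2280, (C,nl_idx)→2400, (C,merge)→2720, (A,nl_idx)→5100, (A,merge)→6580 …(+2); best=2040 via (C,hash)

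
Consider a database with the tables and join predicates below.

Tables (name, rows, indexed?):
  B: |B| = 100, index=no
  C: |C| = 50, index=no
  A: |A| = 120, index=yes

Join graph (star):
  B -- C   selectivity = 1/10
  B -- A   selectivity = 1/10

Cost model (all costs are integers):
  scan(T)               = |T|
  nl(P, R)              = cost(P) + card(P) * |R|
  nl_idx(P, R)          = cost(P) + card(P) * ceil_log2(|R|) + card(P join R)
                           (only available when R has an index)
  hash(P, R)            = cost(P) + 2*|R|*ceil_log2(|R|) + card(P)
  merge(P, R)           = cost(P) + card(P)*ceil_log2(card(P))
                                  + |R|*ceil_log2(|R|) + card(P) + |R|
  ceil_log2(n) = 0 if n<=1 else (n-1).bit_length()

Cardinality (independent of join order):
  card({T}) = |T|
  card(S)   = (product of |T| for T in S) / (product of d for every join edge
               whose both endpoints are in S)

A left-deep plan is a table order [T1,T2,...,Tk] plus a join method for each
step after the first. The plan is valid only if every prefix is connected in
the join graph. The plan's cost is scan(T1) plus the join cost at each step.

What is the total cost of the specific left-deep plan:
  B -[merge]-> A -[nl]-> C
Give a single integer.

step 1: scan B: cost=100, card=100
step 2: join A via merge
    card(P join A) = 100*120/(10) = 1200
    cost = 100 + 100*7 + 120*7 + 100 + 120 = 1860
step 3: join C via nl
    card(P join C) = 1200*50/(10) = 6000
    cost = 1860 + 1200*50 = 61860

61860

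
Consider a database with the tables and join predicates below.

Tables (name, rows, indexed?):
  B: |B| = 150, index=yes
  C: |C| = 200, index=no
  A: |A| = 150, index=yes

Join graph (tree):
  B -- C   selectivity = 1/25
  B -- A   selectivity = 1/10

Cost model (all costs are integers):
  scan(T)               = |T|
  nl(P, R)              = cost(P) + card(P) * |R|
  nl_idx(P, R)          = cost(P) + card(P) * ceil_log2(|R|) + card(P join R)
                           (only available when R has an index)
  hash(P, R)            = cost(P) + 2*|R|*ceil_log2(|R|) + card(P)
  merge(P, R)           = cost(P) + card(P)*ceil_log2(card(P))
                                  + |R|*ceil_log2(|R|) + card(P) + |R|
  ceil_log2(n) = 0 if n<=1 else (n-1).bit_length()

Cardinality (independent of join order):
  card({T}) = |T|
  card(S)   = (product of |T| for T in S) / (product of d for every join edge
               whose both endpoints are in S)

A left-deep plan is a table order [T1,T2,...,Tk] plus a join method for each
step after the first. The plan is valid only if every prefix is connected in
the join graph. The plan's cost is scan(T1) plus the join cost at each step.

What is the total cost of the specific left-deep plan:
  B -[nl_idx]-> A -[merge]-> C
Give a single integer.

34650

step 1: scan B: cost=150, card=150
step 2: join A via nl_idx
    card(P join A) = 150*150/(10) = 2250
    cost = 150 + 150*8 + 2250 = 3600
step 3: join C via merge
    card(P join C) = 2250*200/(25) = 18000
    cost = 3600 + 2250*12 + 200*8 + 2250 + 200 = 34650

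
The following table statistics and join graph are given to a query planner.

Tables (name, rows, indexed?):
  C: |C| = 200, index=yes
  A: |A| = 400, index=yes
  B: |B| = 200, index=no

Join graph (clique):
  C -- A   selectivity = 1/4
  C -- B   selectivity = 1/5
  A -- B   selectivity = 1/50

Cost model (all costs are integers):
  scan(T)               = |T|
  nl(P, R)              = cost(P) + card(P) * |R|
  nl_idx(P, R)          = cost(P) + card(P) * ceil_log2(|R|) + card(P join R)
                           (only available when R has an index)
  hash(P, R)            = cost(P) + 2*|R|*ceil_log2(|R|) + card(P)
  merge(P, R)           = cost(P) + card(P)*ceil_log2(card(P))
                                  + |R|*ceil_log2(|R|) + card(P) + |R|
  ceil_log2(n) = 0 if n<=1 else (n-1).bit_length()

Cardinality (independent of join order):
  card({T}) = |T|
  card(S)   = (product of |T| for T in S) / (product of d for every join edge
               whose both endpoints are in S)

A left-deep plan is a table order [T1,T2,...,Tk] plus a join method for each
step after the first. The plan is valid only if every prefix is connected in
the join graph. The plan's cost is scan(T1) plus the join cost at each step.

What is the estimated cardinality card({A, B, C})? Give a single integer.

16000

Tables in S: A(400), B(200), C(200)
Edges inside S: C-A(d=4), C-B(d=5), A-B(d=50)
numerator = 400 * 200 * 200 = 16000000
denominator = 4 * 5 * 50 = 1000
card(S) = 16000000 / 1000 = 16000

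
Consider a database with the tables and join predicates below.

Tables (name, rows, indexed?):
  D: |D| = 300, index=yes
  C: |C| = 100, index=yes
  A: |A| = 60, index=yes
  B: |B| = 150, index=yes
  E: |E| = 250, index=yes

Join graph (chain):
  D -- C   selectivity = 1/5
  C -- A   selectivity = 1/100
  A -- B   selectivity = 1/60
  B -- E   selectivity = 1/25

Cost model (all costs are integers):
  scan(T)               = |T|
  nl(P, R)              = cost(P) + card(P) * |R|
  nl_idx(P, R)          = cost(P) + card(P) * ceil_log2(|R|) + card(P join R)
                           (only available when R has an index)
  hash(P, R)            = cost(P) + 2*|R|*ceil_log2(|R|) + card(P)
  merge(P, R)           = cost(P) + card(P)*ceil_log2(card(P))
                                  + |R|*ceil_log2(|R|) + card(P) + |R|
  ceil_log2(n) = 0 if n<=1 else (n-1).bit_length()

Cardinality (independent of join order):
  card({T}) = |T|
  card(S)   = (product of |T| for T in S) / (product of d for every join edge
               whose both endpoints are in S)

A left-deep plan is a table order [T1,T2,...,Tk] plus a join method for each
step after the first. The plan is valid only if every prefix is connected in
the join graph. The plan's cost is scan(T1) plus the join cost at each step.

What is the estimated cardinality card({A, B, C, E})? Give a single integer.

Tables in S: A(60), B(150), C(100), E(250)
Edges inside S: C-A(d=100), A-B(d=60), B-E(d=25)
numerator = 60 * 150 * 100 * 250 = 225000000
denominator = 100 * 60 * 25 = 150000
card(S) = 225000000 / 150000 = 1500

1500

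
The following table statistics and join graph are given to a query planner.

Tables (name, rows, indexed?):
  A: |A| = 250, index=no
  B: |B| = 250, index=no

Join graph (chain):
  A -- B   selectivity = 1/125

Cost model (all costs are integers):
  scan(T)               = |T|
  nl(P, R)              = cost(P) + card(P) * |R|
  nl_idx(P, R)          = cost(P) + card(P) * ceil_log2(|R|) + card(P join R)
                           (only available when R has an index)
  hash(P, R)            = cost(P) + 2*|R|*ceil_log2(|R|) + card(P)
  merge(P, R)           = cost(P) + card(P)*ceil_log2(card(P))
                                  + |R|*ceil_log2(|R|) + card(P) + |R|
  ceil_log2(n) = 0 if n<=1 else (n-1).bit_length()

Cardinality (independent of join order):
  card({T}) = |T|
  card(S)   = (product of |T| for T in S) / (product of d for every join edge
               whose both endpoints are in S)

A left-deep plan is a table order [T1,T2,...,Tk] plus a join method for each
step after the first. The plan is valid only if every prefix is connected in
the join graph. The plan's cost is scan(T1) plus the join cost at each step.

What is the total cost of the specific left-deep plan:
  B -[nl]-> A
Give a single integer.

step 1: scan B: cost=250, card=250
step 2: join A via nl
    card(P join A) = 250*250/(125) = 500
    cost = 250 + 250*250 = 62750

62750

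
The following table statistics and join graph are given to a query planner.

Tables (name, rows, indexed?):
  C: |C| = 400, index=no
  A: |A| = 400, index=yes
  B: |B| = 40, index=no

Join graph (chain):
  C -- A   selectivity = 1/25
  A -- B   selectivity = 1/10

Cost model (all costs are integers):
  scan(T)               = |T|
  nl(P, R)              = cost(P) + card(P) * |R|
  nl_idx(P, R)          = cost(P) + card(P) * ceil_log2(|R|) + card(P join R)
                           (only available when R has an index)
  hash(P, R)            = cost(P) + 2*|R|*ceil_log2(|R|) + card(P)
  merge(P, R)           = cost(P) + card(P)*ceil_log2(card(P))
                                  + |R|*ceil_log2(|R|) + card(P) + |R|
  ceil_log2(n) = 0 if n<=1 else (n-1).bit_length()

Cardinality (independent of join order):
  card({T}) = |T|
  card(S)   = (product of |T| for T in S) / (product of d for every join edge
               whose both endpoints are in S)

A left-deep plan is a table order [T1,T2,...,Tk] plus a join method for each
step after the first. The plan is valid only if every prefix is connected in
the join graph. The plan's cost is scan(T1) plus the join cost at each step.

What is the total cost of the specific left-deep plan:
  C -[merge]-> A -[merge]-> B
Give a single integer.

step 1: scan C: cost=400, card=400
step 2: join A via merge
    card(P join A) = 400*400/(25) = 6400
    cost = 400 + 400*9 + 400*9 + 400 + 400 = 8400
step 3: join B via merge
    card(P join B) = 6400*40/(10) = 25600
    cost = 8400 + 6400*13 + 40*6 + 6400 + 40 = 98280

98280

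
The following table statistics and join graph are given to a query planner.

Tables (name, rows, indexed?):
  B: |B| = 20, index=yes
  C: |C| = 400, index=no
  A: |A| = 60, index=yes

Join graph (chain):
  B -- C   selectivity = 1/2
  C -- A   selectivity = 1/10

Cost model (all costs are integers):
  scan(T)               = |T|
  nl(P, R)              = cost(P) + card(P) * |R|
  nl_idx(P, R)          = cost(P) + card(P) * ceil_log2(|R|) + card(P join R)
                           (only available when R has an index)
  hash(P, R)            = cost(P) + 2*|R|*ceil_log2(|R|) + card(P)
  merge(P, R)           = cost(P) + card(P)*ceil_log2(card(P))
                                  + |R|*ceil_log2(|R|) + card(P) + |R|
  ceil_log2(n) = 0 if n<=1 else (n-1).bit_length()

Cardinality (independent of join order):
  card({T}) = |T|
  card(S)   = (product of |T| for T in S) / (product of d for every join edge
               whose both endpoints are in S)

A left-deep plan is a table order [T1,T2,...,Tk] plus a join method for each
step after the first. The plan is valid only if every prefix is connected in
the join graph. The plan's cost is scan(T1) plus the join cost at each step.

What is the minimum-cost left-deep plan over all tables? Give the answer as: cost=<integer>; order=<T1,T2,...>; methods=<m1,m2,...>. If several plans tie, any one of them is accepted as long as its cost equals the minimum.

cost=4120; order=C,A,B; methods=hash,hash

Selinger DP (subsets sized 1..n):
  {B}: scan cost=20, card=20
  {C}: scan cost=400, card=400
  {A}: scan cost=60, card=60
  {BC}: card=4000; try (B,hash)→1000, (C,merge)→4140, (B,merge)→4520, (B,nl_idx)→6400, (C,hash)→7240, (C,nl)→8020 …(+1); best=1000 via (B,hash)
  {AC}: card=2400; try (A,hash)→1520, (C,merge)→4480, (A,merge)→4820, (A,nl_idx)→5200, (C,hash)→7320, (C,nl)→24060 …(+1); best=1520 via (A,hash)
  {ABC}: card=24000; try (B,hash)→4120, (A,hash)→5720, (B,merge)→32840, (B,nl_idx)→37520, (A,nl_idx)→49000, (B,nl)→49520 …(+2); best=4120 via (B,hash)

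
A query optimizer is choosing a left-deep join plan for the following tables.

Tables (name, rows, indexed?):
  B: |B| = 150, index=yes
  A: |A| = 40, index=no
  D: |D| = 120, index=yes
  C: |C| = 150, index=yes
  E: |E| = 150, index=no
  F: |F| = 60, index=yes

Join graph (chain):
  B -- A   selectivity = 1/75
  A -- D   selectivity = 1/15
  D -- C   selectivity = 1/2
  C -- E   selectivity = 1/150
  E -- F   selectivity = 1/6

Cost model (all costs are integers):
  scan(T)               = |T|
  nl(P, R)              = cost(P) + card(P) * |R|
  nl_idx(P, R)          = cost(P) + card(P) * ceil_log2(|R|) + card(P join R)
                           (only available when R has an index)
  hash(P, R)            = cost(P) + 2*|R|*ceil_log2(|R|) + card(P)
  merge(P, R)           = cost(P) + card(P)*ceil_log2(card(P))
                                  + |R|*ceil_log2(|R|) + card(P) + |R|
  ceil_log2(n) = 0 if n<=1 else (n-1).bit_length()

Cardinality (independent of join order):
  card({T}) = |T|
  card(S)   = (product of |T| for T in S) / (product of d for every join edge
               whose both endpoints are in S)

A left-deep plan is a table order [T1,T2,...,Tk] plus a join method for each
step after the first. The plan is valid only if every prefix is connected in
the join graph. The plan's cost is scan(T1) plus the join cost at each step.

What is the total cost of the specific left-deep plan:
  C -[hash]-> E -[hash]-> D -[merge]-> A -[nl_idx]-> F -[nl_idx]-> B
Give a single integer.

step 1: scan C: cost=150, card=150
step 2: join E via hash
    card(P join E) = 150*150/(150) = 150
    cost = 150 + 2*150*8 + 150 = 2700
step 3: join D via hash
    card(P join D) = 150*120/(2) = 9000
    cost = 2700 + 2*120*7 + 150 = 4530
step 4: join A via merge
    card(P join A) = 9000*40/(15) = 24000
    cost = 4530 + 9000*14 + 40*6 + 9000 + 40 = 139810
step 5: join F via nl_idx
    card(P join F) = 24000*60/(6) = 240000
    cost = 139810 + 24000*6 + 240000 = 523810
step 6: join B via nl_idx
    card(P join B) = 240000*150/(75) = 480000
    cost = 523810 + 240000*8 + 480000 = 2923810

2923810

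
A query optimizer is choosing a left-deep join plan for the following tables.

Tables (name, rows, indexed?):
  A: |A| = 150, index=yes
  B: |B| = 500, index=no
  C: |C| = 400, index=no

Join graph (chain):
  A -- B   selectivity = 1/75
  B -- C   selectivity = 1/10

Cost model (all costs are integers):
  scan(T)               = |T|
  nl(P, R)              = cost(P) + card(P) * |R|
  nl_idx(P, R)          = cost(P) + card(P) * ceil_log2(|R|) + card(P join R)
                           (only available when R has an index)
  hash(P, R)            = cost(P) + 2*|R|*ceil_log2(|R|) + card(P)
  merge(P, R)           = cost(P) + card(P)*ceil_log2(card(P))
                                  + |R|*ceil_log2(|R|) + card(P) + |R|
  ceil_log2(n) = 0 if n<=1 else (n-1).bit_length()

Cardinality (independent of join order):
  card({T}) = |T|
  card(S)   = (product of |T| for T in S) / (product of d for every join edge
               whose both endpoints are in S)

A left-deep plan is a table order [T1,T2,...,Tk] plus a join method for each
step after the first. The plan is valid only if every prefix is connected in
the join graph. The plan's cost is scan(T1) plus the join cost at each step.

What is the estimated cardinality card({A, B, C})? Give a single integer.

40000

Tables in S: A(150), B(500), C(400)
Edges inside S: A-B(d=75), B-C(d=10)
numerator = 150 * 500 * 400 = 30000000
denominator = 75 * 10 = 750
card(S) = 30000000 / 750 = 40000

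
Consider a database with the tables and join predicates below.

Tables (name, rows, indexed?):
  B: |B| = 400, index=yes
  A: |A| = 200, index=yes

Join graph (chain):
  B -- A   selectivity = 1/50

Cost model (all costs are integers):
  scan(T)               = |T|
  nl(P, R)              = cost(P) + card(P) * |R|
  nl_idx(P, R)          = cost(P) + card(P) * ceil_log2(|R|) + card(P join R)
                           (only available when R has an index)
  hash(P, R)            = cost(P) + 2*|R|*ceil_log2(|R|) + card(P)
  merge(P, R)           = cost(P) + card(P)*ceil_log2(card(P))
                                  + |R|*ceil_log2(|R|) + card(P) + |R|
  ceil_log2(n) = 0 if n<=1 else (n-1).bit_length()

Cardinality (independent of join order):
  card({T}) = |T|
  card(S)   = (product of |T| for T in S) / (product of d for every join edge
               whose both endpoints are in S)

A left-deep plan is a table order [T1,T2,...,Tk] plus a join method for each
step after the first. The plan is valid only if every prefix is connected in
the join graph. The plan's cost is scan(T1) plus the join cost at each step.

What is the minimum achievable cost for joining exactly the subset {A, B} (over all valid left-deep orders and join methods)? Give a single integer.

3600

Selinger DP over subsets of {A,B}:
  {B}: scan cost=400, card=400
  {A}: scan cost=200, card=200
  {AB}: card=1600; try (B,nl_idx)→3600, (A,hash)→4000, (A,nl_idx)→5200, (B,merge)→6000, (A,merge)→6200, (B,hash)→7600 …(+2); best=3600 via (B,nl_idx)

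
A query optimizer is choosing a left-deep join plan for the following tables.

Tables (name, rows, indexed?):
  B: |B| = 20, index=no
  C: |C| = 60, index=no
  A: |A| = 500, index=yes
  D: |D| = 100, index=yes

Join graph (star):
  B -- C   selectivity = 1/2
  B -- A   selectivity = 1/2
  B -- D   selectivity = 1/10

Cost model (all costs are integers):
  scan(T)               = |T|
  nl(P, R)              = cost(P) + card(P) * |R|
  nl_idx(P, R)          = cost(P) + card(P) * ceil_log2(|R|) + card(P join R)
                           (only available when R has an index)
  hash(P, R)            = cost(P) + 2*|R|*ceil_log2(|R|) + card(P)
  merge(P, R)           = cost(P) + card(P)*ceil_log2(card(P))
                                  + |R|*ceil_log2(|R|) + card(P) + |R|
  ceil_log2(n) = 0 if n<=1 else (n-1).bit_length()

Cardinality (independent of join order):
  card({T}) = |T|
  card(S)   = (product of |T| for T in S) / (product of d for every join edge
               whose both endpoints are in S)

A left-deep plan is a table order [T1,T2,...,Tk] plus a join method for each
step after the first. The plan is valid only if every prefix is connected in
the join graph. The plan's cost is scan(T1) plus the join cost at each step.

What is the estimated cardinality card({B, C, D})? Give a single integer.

6000

Tables in S: B(20), C(60), D(100)
Edges inside S: B-C(d=2), B-D(d=10)
numerator = 20 * 60 * 100 = 120000
denominator = 2 * 10 = 20
card(S) = 120000 / 20 = 6000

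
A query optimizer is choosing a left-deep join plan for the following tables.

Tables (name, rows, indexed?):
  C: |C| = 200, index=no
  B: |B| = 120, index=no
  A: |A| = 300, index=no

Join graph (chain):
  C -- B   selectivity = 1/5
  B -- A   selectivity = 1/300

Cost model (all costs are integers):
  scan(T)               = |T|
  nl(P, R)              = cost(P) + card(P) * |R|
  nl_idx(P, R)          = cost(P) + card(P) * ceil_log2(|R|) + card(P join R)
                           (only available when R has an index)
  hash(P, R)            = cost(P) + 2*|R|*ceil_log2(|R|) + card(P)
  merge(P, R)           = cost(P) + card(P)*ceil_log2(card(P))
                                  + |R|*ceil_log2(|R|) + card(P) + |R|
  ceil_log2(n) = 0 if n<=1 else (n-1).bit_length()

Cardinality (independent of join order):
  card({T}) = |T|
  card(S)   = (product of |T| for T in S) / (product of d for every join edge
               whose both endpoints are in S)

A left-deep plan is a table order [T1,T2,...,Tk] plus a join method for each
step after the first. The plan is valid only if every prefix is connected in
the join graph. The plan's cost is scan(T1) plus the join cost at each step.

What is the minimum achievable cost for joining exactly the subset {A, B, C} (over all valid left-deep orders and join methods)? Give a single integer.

5040

Selinger DP over subsets of {A,B,C}:
  {C}: scan cost=200, card=200
  {B}: scan cost=120, card=120
  {A}: scan cost=300, card=300
  {BC}: card=4800; try (B,hash)→2080, (C,merge)→2880, (B,merge)→2960, (C,hash)→3440, (C,nl)→24120, (B,nl)→24200; best=2080 via (B,hash)
  {AB}: card=120; try (B,hash)→2280, (A,merge)→4080, (B,merge)→4260, (A,hash)→5640, (A,nl)→36120, (B,nl)→36300; best=2280 via (B,hash)
  {ABC}: card=4800; try (C,merge)→5040, (C,hash)→5600, (A,hash)→12280, (C,nl)→26280, (A,merge)→72280, (A,nl)→1442080; best=5040 via (C,merge)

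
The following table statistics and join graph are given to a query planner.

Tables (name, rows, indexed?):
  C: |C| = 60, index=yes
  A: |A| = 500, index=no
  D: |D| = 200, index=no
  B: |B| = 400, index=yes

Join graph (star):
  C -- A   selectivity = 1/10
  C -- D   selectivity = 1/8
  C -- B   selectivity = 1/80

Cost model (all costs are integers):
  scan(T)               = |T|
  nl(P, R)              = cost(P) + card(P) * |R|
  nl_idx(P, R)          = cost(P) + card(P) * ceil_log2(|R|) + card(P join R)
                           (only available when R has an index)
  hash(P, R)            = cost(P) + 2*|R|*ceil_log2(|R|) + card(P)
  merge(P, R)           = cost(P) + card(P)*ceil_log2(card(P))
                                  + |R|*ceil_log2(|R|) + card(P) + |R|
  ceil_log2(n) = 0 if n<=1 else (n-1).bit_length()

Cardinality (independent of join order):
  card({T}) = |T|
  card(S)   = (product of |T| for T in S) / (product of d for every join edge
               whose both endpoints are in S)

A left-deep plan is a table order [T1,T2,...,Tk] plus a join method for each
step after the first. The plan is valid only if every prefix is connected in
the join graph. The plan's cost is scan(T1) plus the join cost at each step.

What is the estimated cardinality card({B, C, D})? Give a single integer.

Tables in S: B(400), C(60), D(200)
Edges inside S: C-D(d=8), C-B(d=80)
numerator = 400 * 60 * 200 = 4800000
denominator = 8 * 80 = 640
card(S) = 4800000 / 640 = 7500

7500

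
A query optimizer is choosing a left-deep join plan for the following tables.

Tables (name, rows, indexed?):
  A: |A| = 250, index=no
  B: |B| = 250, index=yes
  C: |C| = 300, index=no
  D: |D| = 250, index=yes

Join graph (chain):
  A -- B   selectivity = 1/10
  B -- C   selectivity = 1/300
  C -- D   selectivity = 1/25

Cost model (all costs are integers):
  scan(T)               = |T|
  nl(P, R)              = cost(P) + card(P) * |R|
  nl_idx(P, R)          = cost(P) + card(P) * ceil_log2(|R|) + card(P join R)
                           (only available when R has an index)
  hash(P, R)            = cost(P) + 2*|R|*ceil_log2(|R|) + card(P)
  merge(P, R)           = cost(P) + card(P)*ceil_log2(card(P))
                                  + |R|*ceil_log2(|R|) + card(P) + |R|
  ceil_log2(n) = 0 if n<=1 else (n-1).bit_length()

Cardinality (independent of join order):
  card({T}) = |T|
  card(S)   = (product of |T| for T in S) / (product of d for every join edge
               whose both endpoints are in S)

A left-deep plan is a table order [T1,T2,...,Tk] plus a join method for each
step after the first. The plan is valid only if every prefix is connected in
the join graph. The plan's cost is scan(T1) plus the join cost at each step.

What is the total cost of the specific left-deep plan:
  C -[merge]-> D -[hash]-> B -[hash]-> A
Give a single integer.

step 1: scan C: cost=300, card=300
step 2: join D via merge
    card(P join D) = 300*250/(25) = 3000
    cost = 300 + 300*9 + 250*8 + 300 + 250 = 5550
step 3: join B via hash
    card(P join B) = 3000*250/(300) = 2500
    cost = 5550 + 2*250*8 + 3000 = 12550
step 4: join A via hash
    card(P join A) = 2500*250/(10) = 62500
    cost = 12550 + 2*250*8 + 2500 = 19050

19050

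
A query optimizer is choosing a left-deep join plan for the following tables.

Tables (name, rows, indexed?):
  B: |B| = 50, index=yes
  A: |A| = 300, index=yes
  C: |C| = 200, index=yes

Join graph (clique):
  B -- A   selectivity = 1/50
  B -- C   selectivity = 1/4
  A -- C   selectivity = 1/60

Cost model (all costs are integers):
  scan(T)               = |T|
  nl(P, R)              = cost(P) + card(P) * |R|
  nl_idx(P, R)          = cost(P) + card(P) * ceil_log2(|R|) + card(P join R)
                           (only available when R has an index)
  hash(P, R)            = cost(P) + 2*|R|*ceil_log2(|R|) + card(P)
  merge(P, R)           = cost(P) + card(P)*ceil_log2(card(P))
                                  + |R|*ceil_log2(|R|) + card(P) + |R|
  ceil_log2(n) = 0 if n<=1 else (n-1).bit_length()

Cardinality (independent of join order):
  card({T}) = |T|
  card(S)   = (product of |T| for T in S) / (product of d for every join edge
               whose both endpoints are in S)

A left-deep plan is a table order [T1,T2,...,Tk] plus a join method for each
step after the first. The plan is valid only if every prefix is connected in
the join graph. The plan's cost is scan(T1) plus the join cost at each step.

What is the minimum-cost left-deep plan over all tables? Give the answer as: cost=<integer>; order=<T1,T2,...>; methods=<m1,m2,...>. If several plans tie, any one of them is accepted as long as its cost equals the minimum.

Selinger DP (subsets sized 1..n):
  {B}: scan cost=50, card=50
  {A}: scan cost=300, card=300
  {C}: scan cost=200, card=200
  {AB}: card=300; try (A,nl_idx)→800, (B,hash)→1200, (B,nl_idx)→2400, (A,merge)→3400, (B,merge)→3650, (A,hash)→5500 …(+2); best=800 via (A,nl_idx)
  {BC}: card=2500; try (B,hash)→1000, (C,merge)→2200, (B,merge)→2350, (C,nl_idx)→2950, (C,hash)→3300, (B,nl_idx)→3900 …(+2); best=1000 via (B,hash)
  {AC}: card=1000; try (A,nl_idx)→3000, (C,nl_idx)→3700, (C,hash)→3800, (A,merge)→5000, (C,merge)→5100, (A,hash)→5800 …(+2); best=3000 via (A,nl_idx)
  {ABC}: card=250; try (C,nl_idx)→3450, (C,hash)→4300, (B,hash)→4600, (C,merge)→5600, (A,hash)→8900, (B,nl_idx)→9250 …(+6); best=3450 via (C,nl_idx)

cost=3450; order=B,A,C; methods=nl_idx,nl_idx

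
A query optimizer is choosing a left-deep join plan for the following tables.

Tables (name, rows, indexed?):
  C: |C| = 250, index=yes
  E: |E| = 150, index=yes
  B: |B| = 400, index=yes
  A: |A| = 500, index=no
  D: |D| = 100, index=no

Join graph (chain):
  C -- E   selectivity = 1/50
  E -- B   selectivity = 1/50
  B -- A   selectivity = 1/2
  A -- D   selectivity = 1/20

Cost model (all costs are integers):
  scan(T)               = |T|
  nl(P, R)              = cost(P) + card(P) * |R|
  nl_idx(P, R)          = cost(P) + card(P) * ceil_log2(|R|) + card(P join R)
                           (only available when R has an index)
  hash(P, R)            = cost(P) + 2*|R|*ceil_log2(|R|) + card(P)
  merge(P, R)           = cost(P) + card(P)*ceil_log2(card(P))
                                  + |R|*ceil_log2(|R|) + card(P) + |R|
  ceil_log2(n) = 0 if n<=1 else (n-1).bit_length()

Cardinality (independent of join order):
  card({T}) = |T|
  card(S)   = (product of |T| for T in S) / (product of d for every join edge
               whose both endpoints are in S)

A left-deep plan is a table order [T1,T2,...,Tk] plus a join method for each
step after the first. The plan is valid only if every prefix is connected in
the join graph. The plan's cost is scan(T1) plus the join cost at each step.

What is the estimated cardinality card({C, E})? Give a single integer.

Tables in S: C(250), E(150)
Edges inside S: C-E(d=50)
numerator = 250 * 150 = 37500
denominator = 50 = 50
card(S) = 37500 / 50 = 750

750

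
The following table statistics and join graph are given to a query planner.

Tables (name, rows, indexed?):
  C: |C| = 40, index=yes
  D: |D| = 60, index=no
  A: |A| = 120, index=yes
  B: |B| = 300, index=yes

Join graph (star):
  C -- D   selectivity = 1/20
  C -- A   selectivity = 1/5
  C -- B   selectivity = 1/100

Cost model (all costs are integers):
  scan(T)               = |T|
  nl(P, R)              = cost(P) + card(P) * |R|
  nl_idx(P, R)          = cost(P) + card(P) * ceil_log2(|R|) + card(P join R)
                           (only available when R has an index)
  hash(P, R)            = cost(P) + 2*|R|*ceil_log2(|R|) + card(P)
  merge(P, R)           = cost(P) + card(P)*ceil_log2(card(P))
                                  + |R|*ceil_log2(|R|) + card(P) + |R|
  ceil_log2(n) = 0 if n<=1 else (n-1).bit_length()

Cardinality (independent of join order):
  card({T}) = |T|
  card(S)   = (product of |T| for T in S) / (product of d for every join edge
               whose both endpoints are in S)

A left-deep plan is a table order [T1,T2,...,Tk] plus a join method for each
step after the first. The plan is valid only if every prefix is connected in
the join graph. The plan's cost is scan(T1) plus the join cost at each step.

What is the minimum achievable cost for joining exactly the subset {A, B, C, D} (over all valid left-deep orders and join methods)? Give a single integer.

Selinger DP over subsets of {A,B,C,D}:
  {C}: scan cost=40, card=40
  {D}: scan cost=60, card=60
  {A}: scan cost=120, card=120
  {B}: scan cost=300, card=300
  {CD}: card=120; try (C,nl_idx)→540, (C,hash)→600, (D,merge)→740, (C,merge)→760, (D,hash)→800, (D,nl)→2440 …(+1); best=540 via (C,nl_idx)
  {AC}: card=960; try (C,hash)→720, (A,merge)→1280, (A,nl_idx)→1280, (C,merge)→1360, (A,hash)→1760, (C,nl_idx)→1800 …(+2); best=720 via (C,hash)
  {BC}: card=120; try (B,nl_idx)→520, (C,hash)→1080, (C,nl_idx)→2220, (B,merge)→3320, (C,merge)→3580, (B,hash)→5480 …(+2); best=520 via (B,nl_idx)
  {ACD}: card=2880; try (A,hash)→2340, (D,hash)→2400, (A,merge)→2460, (A,nl_idx)→4260, (D,merge)→11700, (A,nl)→14940 …(+1); best=2340 via (A,hash)
  {BCD}: card=360; try (D,hash)→1360, (D,merge)→1900, (B,nl_idx)→1980, (B,merge)→4500, (B,hash)→6060, (D,nl)→7720 …(+1); best=1360 via (D,hash)
  {ABC}: card=2880; try (A,hash)→2320, (A,merge)→2440, (A,nl_idx)→4240, (B,hash)→7080, (B,nl_idx)→12240, (B,merge)→14280 …(+2); best=2320 via (A,hash)
  {ABCD}: card=8640; try (A,hash)→3400, (D,hash)→5920, (A,merge)→5920, (B,hash)→10620, (A,nl_idx)→12520, (B,nl_idx)→36900 …(+5); best=3400 via (A,hash)

3400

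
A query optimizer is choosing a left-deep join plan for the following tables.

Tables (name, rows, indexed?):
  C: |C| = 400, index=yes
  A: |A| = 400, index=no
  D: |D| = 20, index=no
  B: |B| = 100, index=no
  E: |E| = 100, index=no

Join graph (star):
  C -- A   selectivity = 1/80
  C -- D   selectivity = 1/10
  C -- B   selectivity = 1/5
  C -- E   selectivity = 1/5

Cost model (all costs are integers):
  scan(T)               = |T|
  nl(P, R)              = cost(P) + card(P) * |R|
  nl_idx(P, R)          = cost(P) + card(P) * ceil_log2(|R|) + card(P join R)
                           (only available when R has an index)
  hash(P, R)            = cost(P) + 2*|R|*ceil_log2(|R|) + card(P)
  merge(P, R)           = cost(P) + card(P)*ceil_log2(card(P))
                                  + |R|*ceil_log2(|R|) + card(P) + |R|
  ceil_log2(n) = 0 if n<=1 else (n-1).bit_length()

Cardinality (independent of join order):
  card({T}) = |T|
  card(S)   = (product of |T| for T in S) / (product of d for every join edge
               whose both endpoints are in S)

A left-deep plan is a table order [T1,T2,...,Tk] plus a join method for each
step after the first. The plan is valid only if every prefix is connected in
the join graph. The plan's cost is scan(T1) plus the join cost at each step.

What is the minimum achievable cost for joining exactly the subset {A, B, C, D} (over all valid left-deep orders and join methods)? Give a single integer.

Selinger DP over subsets of {A,B,C,D}:
  {C}: scan cost=400, card=400
  {A}: scan cost=400, card=400
  {D}: scan cost=20, card=20
  {B}: scan cost=100, card=100
  {AC}: card=2000; try (C,nl_idx)→6000, (C,hash)→8000, (A,hash)→8000, (C,merge)→8400, (A,merge)→8400, (C,nl)→160400 …(+1); best=6000 via (C,nl_idx)
  {CD}: card=800; try (D,hash)→1000, (C,nl_idx)→1000, (C,merge)→4140, (D,merge)→4520, (C,hash)→7240, (C,nl)→8020 …(+1); best=1000 via (D,hash)
  {BC}: card=8000; try (B,hash)→2200, (C,merge)→4900, (B,merge)→5200, (C,hash)→7400, (C,nl_idx)→9000, (C,nl)→40100 …(+1); best=2200 via (B,hash)
  {ACD}: card=4000; try (D,hash)→8200, (A,hash)→9000, (A,merge)→13800, (D,merge)→30120, (D,nl)→46000, (A,nl)→321000; best=8200 via (D,hash)
  {ABC}: card=40000; try (B,hash)→9400, (A,hash)→17400, (B,merge)→30800, (A,merge)→118200, (B,nl)→206000, (A,nl)→3202200; best=9400 via (B,hash)
  {BCD}: card=16000; try (B,hash)→3200, (D,hash)→10400, (B,merge)→10600, (B,nl)→81000, (D,merge)→114320, (D,nl)→162200; best=3200 via (B,hash)
  {ABCD}: card=80000; try (B,hash)→13600, (A,hash)→26400, (D,hash)→49600, (B,merge)→61000, (A,merge)→247200, (B,nl)→408200 …(+3); best=13600 via (B,hash)

13600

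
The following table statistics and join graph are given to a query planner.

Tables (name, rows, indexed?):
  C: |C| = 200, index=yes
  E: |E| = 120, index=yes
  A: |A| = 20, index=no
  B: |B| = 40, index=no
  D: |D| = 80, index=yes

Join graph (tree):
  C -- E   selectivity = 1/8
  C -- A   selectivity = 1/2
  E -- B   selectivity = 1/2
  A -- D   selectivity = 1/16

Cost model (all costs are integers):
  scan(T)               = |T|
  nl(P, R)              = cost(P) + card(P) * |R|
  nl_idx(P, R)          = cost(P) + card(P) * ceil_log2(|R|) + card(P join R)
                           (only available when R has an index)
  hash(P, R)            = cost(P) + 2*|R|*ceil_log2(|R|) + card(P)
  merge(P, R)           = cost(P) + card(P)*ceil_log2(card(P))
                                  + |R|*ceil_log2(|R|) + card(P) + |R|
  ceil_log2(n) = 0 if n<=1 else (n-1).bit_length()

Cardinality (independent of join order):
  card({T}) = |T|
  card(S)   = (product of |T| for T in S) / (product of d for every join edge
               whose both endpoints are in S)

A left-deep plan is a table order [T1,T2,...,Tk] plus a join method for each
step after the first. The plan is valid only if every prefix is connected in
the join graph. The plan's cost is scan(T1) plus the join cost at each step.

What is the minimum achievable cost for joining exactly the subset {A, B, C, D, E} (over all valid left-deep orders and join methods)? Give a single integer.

165020

Selinger DP over subsets of {A,B,C,D,E}:
  {C}: scan cost=200, card=200
  {E}: scan cost=120, card=120
  {A}: scan cost=20, card=20
  {B}: scan cost=40, card=40
  {D}: scan cost=80, card=80
  {CE}: card=3000; try (E,hash)→2080, (C,merge)→2880, (E,merge)→2960, (C,hash)→3440, (C,nl_idx)→4080, (E,nl_idx)→4600 …(+2); best=2080 via (E,hash)
  {AC}: card=2000; try (A,hash)→600, (C,merge)→1940, (A,merge)→2120, (C,nl_idx)→2180, (C,hash)→3240, (C,nl)→4020 …(+1); best=600 via (A,hash)
  {BE}: card=2400; try (B,hash)→720, (E,merge)→1280, (B,merge)→1360, (E,hash)→1760, (E,nl_idx)→2720, (E,nl)→4840 …(+1); best=720 via (B,hash)
  {AD}: card=100; try (D,nl_idx)→260, (A,hash)→360, (D,merge)→780, (A,merge)→840, (D,hash)→1160, (D,nl)→1620 …(+1); best=260 via (D,nl_idx)
  {ACE}: card=30000; try (E,hash)→4280, (A,hash)→5280, (E,merge)→25560, (A,merge)→41200, (E,nl_idx)→44600, (A,nl)→62080 …(+1); best=4280 via (E,hash)
  {BCE}: card=60000; try (B,hash)→5560, (C,hash)→6320, (C,merge)→33720, (B,merge)→41360, (C,nl_idx)→79920, (B,nl)→122080 …(+1); best=5560 via (B,hash)
  {ACD}: card=10000; try (C,merge)→2860, (C,hash)→3560, (D,hash)→3720, (C,nl_idx)→11060, (C,nl)→20260, (D,nl_idx)→24600 …(+2); best=2860 via (C,merge)
  {ABCE}: card=600000; try (B,hash)→34760, (A,hash)→65760, (B,merge)→484560, (A,merge)→1025680, (B,nl)→1204280, (A,nl)→1205560; best=34760 via (B,hash)
  {ACDE}: card=150000; try (E,hash)→14540, (D,hash)→35400, (E,merge)→153820, (E,nl_idx)→222860, (D,nl_idx)→364280, (D,merge)→484920 …(+2); best=14540 via (E,hash)
  {ABCDE}: card=3000000; try (B,hash)→165020, (D,hash)→635880, (B,merge)→2864820, (B,nl)→6014540, (D,nl_idx)→7234760, (D,merge)→12635400 …(+1); best=165020 via (B,hash)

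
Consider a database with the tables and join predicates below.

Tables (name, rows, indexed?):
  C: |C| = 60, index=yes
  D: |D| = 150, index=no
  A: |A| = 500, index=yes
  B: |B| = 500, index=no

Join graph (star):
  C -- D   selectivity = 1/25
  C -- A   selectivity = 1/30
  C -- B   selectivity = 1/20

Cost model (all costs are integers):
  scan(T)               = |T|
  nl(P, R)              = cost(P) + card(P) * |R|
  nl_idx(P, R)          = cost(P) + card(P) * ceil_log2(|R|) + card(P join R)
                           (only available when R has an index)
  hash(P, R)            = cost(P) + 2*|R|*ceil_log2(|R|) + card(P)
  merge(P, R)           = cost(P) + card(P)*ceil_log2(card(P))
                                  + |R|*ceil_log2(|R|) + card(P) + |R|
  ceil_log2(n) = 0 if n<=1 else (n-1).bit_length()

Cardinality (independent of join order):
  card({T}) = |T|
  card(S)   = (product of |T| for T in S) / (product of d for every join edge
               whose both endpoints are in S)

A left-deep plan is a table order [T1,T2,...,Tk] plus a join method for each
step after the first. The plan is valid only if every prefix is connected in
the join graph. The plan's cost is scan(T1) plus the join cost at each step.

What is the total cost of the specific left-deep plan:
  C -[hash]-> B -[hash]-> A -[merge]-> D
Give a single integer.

420970

step 1: scan C: cost=60, card=60
step 2: join B via hash
    card(P join B) = 60*500/(20) = 1500
    cost = 60 + 2*500*9 + 60 = 9120
step 3: join A via hash
    card(P join A) = 1500*500/(30) = 25000
    cost = 9120 + 2*500*9 + 1500 = 19620
step 4: join D via merge
    card(P join D) = 25000*150/(25) = 150000
    cost = 19620 + 25000*15 + 150*8 + 25000 + 150 = 420970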